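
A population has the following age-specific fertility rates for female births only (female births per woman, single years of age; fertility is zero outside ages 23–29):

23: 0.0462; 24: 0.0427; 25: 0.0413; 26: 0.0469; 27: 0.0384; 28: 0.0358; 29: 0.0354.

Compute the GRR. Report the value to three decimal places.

0.287

Sum of female ASFRs = 0.0462 + 0.0427 + 0.0413 + 0.0469 + 0.0384 + 0.0358 + 0.0354 = 0.2867
GRR = 0.2867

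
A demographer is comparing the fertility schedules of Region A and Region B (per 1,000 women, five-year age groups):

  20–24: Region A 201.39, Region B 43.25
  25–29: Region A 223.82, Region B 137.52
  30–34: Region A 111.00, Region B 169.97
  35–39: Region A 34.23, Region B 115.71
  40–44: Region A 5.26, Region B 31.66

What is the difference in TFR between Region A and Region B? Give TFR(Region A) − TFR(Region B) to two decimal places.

0.39

Region A:
  Sum of ASFRs = 201.39 + 223.82 + 111.00 + 34.23 + 5.26 = 575.70
  TFR = 5 × 575.70 / 1000 = 2.8785
Region B:
  Sum of ASFRs = 43.25 + 137.52 + 169.97 + 115.71 + 31.66 = 498.11
  TFR = 5 × 498.11 / 1000 = 2.49055
Difference = 2.8785 − 2.49055 = 0.38795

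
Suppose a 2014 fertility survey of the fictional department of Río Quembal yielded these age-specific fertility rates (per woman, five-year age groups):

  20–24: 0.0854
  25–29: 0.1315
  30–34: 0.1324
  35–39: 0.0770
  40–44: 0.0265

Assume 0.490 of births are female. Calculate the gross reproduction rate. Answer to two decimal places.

Proportion female at birth = 0.490.
Sum of ASFRs = 0.0854 + 0.1315 + 0.1324 + 0.0770 + 0.0265 = 0.4528
TFR = 5 × 0.4528 = 2.264
GRR = 0.490 × 2.264 = 1.10936

1.11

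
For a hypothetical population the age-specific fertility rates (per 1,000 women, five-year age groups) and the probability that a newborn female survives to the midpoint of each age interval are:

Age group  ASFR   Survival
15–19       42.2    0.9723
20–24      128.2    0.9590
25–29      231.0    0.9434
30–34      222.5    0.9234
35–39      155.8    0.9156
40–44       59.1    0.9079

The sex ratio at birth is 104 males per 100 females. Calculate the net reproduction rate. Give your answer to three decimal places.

Proportion female at birth = 100 / (100 + 104) = 0.49020.
Weighting each age-specific rate by interval width and survival:
  15–19: 5 × 42.2/1000 × 0.9723 = 0.20516
  20–24: 5 × 128.2/1000 × 0.9590 = 0.61472
  25–29: 5 × 231.0/1000 × 0.9434 = 1.08963
  30–34: 5 × 222.5/1000 × 0.9234 = 1.02728
  35–39: 5 × 155.8/1000 × 0.9156 = 0.71325
  40–44: 5 × 59.1/1000 × 0.9079 = 0.26828
Sum = 3.91832
NRR = 0.49020 × 3.91832 = 1.92076

1.921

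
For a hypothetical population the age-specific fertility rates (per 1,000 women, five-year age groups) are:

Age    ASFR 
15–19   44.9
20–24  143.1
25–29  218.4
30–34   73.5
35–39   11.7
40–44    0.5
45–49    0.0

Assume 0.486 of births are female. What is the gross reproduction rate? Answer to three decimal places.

1.196

Proportion female at birth = 0.486.
Sum of ASFRs = 44.9 + 143.1 + 218.4 + 73.5 + 11.7 + 0.5 + 0.0 = 492.1
TFR = 5 × 492.1 / 1000 = 2.4605
GRR = 0.486 × 2.4605 = 1.19580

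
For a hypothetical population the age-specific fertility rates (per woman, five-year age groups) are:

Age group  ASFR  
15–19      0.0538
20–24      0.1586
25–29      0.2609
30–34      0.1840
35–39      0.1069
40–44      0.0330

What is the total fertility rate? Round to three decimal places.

3.986

Sum of ASFRs = 0.0538 + 0.1586 + 0.2609 + 0.1840 + 0.1069 + 0.0330 = 0.7972
TFR = 5 × 0.7972 = 3.986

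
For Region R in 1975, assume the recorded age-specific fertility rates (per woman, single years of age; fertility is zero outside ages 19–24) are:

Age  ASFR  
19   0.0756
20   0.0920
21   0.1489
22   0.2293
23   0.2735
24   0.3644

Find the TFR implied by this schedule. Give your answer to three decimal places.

1.184

Sum of ASFRs = 0.0756 + 0.0920 + 0.1489 + 0.2293 + 0.2735 + 0.3644 = 1.1837
TFR = 1.1837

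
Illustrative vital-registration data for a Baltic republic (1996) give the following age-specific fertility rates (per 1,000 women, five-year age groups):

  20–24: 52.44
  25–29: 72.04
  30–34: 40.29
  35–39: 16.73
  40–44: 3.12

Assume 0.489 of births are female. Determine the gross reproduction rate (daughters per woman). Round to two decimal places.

0.45

Proportion female at birth = 0.489.
Sum of ASFRs = 52.44 + 72.04 + 40.29 + 16.73 + 3.12 = 184.62
TFR = 5 × 184.62 / 1000 = 0.9231
GRR = 0.489 × 0.9231 = 0.45140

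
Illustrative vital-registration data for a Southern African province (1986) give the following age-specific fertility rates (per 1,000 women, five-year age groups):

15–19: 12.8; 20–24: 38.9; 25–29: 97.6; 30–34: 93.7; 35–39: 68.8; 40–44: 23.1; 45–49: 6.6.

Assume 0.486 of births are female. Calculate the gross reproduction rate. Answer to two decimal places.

Proportion female at birth = 0.486.
Sum of ASFRs = 12.8 + 38.9 + 97.6 + 93.7 + 68.8 + 23.1 + 6.6 = 341.5
TFR = 5 × 341.5 / 1000 = 1.7075
GRR = 0.486 × 1.7075 = 0.82985

0.83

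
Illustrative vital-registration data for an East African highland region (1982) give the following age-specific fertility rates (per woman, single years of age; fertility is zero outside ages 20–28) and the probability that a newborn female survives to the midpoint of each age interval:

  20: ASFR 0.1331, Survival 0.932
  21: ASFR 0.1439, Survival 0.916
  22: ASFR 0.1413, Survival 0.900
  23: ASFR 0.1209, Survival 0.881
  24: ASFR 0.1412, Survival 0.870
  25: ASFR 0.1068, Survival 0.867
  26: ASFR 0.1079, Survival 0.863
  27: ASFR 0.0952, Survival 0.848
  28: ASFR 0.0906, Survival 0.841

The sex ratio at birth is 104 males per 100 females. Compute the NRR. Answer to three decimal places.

0.468

Proportion female at birth = 100 / (100 + 104) = 0.49020.
Survival-weighted fertility by age (1·fₓ·Sₓ):
  20: 1 × 0.1331 × 0.932 = 0.12405
  21: 1 × 0.1439 × 0.916 = 0.13181
  22: 1 × 0.1413 × 0.900 = 0.12717
  23: 1 × 0.1209 × 0.881 = 0.10651
  24: 1 × 0.1412 × 0.870 = 0.12284
  25: 1 × 0.1068 × 0.867 = 0.09260
  26: 1 × 0.1079 × 0.863 = 0.09312
  27: 1 × 0.0952 × 0.848 = 0.08073
  28: 1 × 0.0906 × 0.841 = 0.07619
Sum = 0.95502
NRR = 0.49020 × 0.95502 = 0.46815
NRR < 1, so the cohort does not fully replace itself.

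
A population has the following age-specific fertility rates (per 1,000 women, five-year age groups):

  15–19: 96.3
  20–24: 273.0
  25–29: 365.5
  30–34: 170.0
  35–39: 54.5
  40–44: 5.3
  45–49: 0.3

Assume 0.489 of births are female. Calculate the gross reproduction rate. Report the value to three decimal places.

Proportion female at birth = 0.489.
Sum of ASFRs = 96.3 + 273.0 + 365.5 + 170.0 + 54.5 + 5.3 + 0.3 = 964.9
TFR = 5 × 964.9 / 1000 = 4.8245
GRR = 0.489 × 4.8245 = 2.35918

2.359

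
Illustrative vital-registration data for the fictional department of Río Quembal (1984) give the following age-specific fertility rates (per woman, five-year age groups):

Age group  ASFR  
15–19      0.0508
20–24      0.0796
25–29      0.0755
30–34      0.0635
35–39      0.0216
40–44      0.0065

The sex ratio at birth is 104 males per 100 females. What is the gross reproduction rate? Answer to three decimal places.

0.729

Proportion female at birth = 100 / (100 + 104) = 0.49020.
Sum of ASFRs = 0.0508 + 0.0796 + 0.0755 + 0.0635 + 0.0216 + 0.0065 = 0.2975
TFR = 5 × 0.2975 = 1.4875
GRR = 0.49020 × 1.4875 = 0.72917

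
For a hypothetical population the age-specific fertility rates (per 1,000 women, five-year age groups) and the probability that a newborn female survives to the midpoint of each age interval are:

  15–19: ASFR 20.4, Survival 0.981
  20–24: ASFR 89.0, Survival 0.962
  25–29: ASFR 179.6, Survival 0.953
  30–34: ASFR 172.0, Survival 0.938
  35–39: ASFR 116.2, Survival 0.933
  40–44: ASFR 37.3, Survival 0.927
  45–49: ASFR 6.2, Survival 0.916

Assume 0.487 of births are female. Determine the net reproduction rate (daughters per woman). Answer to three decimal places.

1.429

Proportion female at birth = 0.487.
Weighting each age-specific rate by interval width and survival:
  15–19: 5 × 20.4/1000 × 0.981 = 0.10006
  20–24: 5 × 89.0/1000 × 0.962 = 0.42809
  25–29: 5 × 179.6/1000 × 0.953 = 0.85579
  30–34: 5 × 172.0/1000 × 0.938 = 0.80668
  35–39: 5 × 116.2/1000 × 0.933 = 0.54207
  40–44: 5 × 37.3/1000 × 0.927 = 0.17289
  45–49: 5 × 6.2/1000 × 0.916 = 0.02840
Sum = 2.93398
NRR = 0.487 × 2.93398 = 1.42885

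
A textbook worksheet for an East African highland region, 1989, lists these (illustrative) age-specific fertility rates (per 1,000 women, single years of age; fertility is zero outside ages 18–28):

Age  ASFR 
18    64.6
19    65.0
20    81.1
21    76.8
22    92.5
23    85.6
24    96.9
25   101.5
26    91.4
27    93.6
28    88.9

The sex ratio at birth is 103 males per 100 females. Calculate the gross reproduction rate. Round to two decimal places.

Proportion female at birth = 100 / (100 + 103) = 0.49261.
Sum of ASFRs = 64.6 + 65.0 + 81.1 + 76.8 + 92.5 + 85.6 + 96.9 + 101.5 + 91.4 + 93.6 + 88.9 = 937.9
TFR = 937.9 / 1000 = 0.9379
GRR = 0.49261 × 0.9379 = 0.46202

0.46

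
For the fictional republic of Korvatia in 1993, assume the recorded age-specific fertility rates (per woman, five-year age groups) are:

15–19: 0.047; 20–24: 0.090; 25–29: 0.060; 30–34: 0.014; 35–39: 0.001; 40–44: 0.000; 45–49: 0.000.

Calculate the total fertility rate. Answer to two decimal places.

1.06

Sum of ASFRs = 0.047 + 0.090 + 0.060 + 0.014 + 0.001 + 0.000 + 0.000 = 0.212
TFR = 5 × 0.212 = 1.06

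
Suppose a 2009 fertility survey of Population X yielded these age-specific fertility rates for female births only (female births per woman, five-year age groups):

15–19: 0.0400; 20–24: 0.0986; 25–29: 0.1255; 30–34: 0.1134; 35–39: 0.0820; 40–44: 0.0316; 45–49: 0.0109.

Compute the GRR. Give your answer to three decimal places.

2.510

Sum of female ASFRs = 0.0400 + 0.0986 + 0.1255 + 0.1134 + 0.0820 + 0.0316 + 0.0109 = 0.5020
GRR = 5 × 0.5020 = 2.51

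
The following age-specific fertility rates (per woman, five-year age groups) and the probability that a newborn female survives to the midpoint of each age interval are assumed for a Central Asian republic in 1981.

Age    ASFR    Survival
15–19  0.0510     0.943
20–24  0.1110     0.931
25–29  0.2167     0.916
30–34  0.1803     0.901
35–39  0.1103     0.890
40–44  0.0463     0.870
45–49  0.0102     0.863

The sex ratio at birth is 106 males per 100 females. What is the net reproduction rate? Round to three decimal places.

1.601

Proportion female at birth = 100 / (100 + 106) = 0.48544.
Each age group contributes 5 × ASFR × survival:
  15–19: 5 × 0.0510 × 0.943 = 0.24047
  20–24: 5 × 0.1110 × 0.931 = 0.51671
  25–29: 5 × 0.2167 × 0.916 = 0.99249
  30–34: 5 × 0.1803 × 0.901 = 0.81225
  35–39: 5 × 0.1103 × 0.890 = 0.49084
  40–44: 5 × 0.0463 × 0.870 = 0.20141
  45–49: 5 × 0.0102 × 0.863 = 0.04401
Sum = 3.29818
NRR = 0.48544 × 3.29818 = 1.60107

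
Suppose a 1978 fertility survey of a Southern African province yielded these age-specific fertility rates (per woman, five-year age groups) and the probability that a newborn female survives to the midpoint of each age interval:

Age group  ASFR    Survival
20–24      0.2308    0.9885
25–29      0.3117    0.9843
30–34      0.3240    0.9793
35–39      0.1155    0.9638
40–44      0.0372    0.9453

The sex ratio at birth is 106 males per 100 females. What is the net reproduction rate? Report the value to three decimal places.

2.424

Proportion female at birth = 100 / (100 + 106) = 0.48544.
Per-age-group product (5 × ASFR × survival probability):
  20–24: 5 × 0.2308 × 0.9885 = 1.14073
  25–29: 5 × 0.3117 × 0.9843 = 1.53403
  30–34: 5 × 0.3240 × 0.9793 = 1.58647
  35–39: 5 × 0.1155 × 0.9638 = 0.55659
  40–44: 5 × 0.0372 × 0.9453 = 0.17583
Sum = 4.99365
NRR = 0.48544 × 4.99365 = 2.42412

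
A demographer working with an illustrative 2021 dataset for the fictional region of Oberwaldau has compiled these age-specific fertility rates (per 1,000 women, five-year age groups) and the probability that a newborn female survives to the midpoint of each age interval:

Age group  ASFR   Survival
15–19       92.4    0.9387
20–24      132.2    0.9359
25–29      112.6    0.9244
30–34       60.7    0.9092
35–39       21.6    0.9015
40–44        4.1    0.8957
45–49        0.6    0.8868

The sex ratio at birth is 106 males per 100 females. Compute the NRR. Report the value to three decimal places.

0.955

Proportion female at birth = 100 / (100 + 106) = 0.48544.
Weighting each age-specific rate by interval width and survival:
  15–19: 5 × 92.4/1000 × 0.9387 = 0.43368
  20–24: 5 × 132.2/1000 × 0.9359 = 0.61863
  25–29: 5 × 112.6/1000 × 0.9244 = 0.52044
  30–34: 5 × 60.7/1000 × 0.9092 = 0.27594
  35–39: 5 × 21.6/1000 × 0.9015 = 0.09736
  40–44: 5 × 4.1/1000 × 0.8957 = 0.01836
  45–49: 5 × 0.6/1000 × 0.8868 = 0.00266
Sum = 1.96707
NRR = 0.48544 × 1.96707 = 0.95489
With NRR below 1 the population is below replacement fertility.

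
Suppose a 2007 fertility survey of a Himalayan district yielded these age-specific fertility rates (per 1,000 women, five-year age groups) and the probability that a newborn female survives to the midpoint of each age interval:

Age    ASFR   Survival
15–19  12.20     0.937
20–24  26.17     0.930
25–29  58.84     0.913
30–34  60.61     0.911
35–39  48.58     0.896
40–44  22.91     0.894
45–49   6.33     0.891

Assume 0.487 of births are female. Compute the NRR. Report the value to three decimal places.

Proportion female at birth = 0.487.
Per-age-group product (5 × ASFR × survival probability):
  15–19: 5 × 12.20/1000 × 0.937 = 0.05716
  20–24: 5 × 26.17/1000 × 0.930 = 0.12169
  25–29: 5 × 58.84/1000 × 0.913 = 0.26860
  30–34: 5 × 60.61/1000 × 0.911 = 0.27608
  35–39: 5 × 48.58/1000 × 0.896 = 0.21764
  40–44: 5 × 22.91/1000 × 0.894 = 0.10241
  45–49: 5 × 6.33/1000 × 0.891 = 0.02820
Sum = 1.07178
NRR = 0.487 × 1.07178 = 0.52196
NRR < 1, so the cohort does not fully replace itself.

0.522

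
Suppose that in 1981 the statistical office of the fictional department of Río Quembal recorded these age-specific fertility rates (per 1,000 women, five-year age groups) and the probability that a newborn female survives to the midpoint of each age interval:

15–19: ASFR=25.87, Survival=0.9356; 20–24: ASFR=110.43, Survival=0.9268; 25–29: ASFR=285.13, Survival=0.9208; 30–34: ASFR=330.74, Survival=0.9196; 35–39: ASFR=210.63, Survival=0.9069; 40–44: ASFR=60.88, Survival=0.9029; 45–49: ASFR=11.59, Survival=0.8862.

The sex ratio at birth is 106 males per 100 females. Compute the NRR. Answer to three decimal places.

Proportion female at birth = 100 / (100 + 106) = 0.48544.
Each age group contributes 5 × ASFR × survival:
  15–19: 5 × 25.87/1000 × 0.9356 = 0.12102
  20–24: 5 × 110.43/1000 × 0.9268 = 0.51173
  25–29: 5 × 285.13/1000 × 0.9208 = 1.31274
  30–34: 5 × 330.74/1000 × 0.9196 = 1.52074
  35–39: 5 × 210.63/1000 × 0.9069 = 0.95510
  40–44: 5 × 60.88/1000 × 0.9029 = 0.27484
  45–49: 5 × 11.59/1000 × 0.8862 = 0.05136
Sum = 4.74753
NRR = 0.48544 × 4.74753 = 2.30464

2.305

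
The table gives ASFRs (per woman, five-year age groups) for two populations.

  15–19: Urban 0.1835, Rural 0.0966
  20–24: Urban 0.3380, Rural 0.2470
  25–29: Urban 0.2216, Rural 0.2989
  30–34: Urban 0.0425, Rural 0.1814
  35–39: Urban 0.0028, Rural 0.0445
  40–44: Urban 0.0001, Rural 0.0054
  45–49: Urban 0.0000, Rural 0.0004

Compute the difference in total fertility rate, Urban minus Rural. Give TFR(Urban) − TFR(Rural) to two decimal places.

Urban:
  Sum of ASFRs = 0.1835 + 0.3380 + 0.2216 + 0.0425 + 0.0028 + 0.0001 + 0.0000 = 0.7885
  TFR = 5 × 0.7885 = 3.9425
Rural:
  Sum of ASFRs = 0.0966 + 0.2470 + 0.2989 + 0.1814 + 0.0445 + 0.0054 + 0.0004 = 0.8742
  TFR = 5 × 0.8742 = 4.371
Difference = 3.9425 − 4.371 = -0.4285

-0.43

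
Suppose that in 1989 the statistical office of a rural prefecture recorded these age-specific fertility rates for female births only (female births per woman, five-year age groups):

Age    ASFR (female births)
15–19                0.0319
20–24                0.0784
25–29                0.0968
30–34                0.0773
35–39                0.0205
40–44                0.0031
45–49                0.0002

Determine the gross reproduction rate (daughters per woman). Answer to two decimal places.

1.54

Sum of female ASFRs = 0.0319 + 0.0784 + 0.0968 + 0.0773 + 0.0205 + 0.0031 + 0.0002 = 0.3082
GRR = 5 × 0.3082 = 1.541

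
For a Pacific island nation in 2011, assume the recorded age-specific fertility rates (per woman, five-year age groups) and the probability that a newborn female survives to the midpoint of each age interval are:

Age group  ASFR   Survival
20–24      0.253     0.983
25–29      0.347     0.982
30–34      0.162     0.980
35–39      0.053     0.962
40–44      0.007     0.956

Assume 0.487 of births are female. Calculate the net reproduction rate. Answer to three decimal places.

Proportion female at birth = 0.487.
Each age group contributes 5 × ASFR × survival:
  20–24: 5 × 0.253 × 0.983 = 1.24350
  25–29: 5 × 0.347 × 0.982 = 1.70377
  30–34: 5 × 0.162 × 0.980 = 0.79380
  35–39: 5 × 0.053 × 0.962 = 0.25493
  40–44: 5 × 0.007 × 0.956 = 0.03346
Sum = 4.02946
NRR = 0.487 × 4.02946 = 1.96235

1.962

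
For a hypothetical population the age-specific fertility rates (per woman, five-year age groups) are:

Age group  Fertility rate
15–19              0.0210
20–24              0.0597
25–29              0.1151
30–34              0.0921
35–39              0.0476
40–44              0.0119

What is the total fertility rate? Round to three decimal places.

Sum of ASFRs = 0.0210 + 0.0597 + 0.1151 + 0.0921 + 0.0476 + 0.0119 = 0.3474
TFR = 5 × 0.3474 = 1.737

1.737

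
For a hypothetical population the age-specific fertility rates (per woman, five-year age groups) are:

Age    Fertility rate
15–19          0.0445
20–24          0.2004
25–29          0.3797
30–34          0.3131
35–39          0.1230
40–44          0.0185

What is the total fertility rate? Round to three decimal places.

5.396

Sum of ASFRs = 0.0445 + 0.2004 + 0.3797 + 0.3131 + 0.1230 + 0.0185 = 1.0792
TFR = 5 × 1.0792 = 5.396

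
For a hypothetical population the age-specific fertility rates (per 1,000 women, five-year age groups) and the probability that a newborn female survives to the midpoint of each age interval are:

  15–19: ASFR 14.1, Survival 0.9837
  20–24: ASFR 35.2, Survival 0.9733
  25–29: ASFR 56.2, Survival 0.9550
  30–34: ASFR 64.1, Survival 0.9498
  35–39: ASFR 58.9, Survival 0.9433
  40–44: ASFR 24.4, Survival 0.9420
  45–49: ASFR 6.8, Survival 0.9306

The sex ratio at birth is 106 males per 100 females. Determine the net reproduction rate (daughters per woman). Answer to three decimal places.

Proportion female at birth = 100 / (100 + 106) = 0.48544.
Per-age-group product (5 × ASFR × survival probability):
  15–19: 5 × 14.1/1000 × 0.9837 = 0.06935
  20–24: 5 × 35.2/1000 × 0.9733 = 0.17130
  25–29: 5 × 56.2/1000 × 0.9550 = 0.26836
  30–34: 5 × 64.1/1000 × 0.9498 = 0.30441
  35–39: 5 × 58.9/1000 × 0.9433 = 0.27780
  40–44: 5 × 24.4/1000 × 0.9420 = 0.11492
  45–49: 5 × 6.8/1000 × 0.9306 = 0.03164
Sum = 1.23778
NRR = 0.48544 × 1.23778 = 0.60087
NRR < 1, so the cohort does not fully replace itself.

0.601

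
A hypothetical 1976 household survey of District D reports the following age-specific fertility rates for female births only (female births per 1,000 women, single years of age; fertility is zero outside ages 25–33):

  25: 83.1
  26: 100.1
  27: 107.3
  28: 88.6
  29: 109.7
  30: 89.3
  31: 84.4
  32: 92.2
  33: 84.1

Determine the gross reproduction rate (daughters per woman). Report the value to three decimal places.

0.839

Sum of female ASFRs = 83.1 + 100.1 + 107.3 + 88.6 + 109.7 + 89.3 + 84.4 + 92.2 + 84.1 = 838.8
GRR = 838.8 / 1000 = 0.8388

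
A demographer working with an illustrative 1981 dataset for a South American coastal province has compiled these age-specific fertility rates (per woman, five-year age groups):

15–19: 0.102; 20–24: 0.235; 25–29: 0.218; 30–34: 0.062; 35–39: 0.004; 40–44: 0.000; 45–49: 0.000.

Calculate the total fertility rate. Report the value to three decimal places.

Sum of ASFRs = 0.102 + 0.235 + 0.218 + 0.062 + 0.004 + 0.000 + 0.000 = 0.621
TFR = 5 × 0.621 = 3.105

3.105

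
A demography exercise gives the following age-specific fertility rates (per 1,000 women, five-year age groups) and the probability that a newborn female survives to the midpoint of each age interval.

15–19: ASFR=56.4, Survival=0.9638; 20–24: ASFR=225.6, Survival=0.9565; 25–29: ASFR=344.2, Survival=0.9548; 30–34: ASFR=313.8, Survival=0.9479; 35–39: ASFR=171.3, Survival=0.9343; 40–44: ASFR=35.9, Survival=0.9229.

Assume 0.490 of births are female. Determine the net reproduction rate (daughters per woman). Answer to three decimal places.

2.669

Proportion female at birth = 0.490.
Per-age-group product (5 × ASFR × survival probability):
  15–19: 5 × 56.4/1000 × 0.9638 = 0.27179
  20–24: 5 × 225.6/1000 × 0.9565 = 1.07893
  25–29: 5 × 344.2/1000 × 0.9548 = 1.64321
  30–34: 5 × 313.8/1000 × 0.9479 = 1.48726
  35–39: 5 × 171.3/1000 × 0.9343 = 0.80023
  40–44: 5 × 35.9/1000 × 0.9229 = 0.16566
Sum = 5.44708
NRR = 0.490 × 5.44708 = 2.66907
With NRR above 1 the population is above replacement fertility.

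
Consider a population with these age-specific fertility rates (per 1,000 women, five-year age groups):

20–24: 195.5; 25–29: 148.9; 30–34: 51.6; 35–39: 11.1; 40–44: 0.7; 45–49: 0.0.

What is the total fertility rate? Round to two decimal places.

2.04

Sum of ASFRs = 195.5 + 148.9 + 51.6 + 11.1 + 0.7 + 0.0 = 407.8
TFR = 5 × 407.8 / 1000 = 2.039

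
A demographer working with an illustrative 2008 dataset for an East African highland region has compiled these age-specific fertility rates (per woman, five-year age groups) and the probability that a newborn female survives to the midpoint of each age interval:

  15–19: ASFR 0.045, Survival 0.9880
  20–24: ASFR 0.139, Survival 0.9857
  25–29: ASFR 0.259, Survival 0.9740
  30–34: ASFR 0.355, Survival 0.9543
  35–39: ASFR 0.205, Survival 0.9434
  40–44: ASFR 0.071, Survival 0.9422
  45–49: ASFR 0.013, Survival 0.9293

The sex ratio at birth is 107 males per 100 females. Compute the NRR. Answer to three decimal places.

Proportion female at birth = 100 / (100 + 107) = 0.48309.
Survival-weighted fertility by age (5·fₓ·Sₓ):
  15–19: 5 × 0.045 × 0.9880 = 0.22230
  20–24: 5 × 0.139 × 0.9857 = 0.68506
  25–29: 5 × 0.259 × 0.9740 = 1.26133
  30–34: 5 × 0.355 × 0.9543 = 1.69388
  35–39: 5 × 0.205 × 0.9434 = 0.96699
  40–44: 5 × 0.071 × 0.9422 = 0.33448
  45–49: 5 × 0.013 × 0.9293 = 0.06040
Sum = 5.22444
NRR = 0.48309 × 5.22444 = 2.52387
With NRR above 1 the population is above replacement fertility.

2.524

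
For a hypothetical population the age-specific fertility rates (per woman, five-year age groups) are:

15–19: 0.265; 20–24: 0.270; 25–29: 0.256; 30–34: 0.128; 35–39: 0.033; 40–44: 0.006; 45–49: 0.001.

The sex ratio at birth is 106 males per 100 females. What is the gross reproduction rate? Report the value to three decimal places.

2.328

Proportion female at birth = 100 / (100 + 106) = 0.48544.
Sum of ASFRs = 0.265 + 0.270 + 0.256 + 0.128 + 0.033 + 0.006 + 0.001 = 0.959
TFR = 5 × 0.959 = 4.795
GRR = 0.48544 × 4.795 = 2.32768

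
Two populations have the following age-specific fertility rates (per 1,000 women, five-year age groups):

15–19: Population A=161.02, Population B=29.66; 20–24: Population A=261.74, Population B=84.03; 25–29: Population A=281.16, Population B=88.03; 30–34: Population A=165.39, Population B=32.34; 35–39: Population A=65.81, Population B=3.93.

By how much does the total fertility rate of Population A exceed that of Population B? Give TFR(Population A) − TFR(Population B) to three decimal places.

Population A:
  Sum of ASFRs = 161.02 + 261.74 + 281.16 + 165.39 + 65.81 = 935.12
  TFR = 5 × 935.12 / 1000 = 4.6756
Population B:
  Sum of ASFRs = 29.66 + 84.03 + 88.03 + 32.34 + 3.93 = 237.99
  TFR = 5 × 237.99 / 1000 = 1.18995
Difference = 4.6756 − 1.18995 = 3.48565

3.486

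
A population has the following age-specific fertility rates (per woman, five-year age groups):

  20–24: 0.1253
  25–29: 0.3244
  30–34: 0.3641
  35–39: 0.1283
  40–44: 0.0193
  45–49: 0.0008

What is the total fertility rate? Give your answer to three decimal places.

4.811

Sum of ASFRs = 0.1253 + 0.3244 + 0.3641 + 0.1283 + 0.0193 + 0.0008 = 0.9622
TFR = 5 × 0.9622 = 4.811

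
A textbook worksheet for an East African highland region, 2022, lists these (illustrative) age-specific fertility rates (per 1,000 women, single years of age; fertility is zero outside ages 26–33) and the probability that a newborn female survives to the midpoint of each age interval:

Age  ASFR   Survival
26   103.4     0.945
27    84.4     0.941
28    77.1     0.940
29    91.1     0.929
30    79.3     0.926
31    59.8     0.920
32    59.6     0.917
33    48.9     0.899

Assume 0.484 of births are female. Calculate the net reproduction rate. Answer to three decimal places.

Proportion female at birth = 0.484.
Weighting each age-specific rate by interval width and survival:
  26: 1 × 103.4/1000 × 0.945 = 0.09771
  27: 1 × 84.4/1000 × 0.941 = 0.07942
  28: 1 × 77.1/1000 × 0.940 = 0.07247
  29: 1 × 91.1/1000 × 0.929 = 0.08463
  30: 1 × 79.3/1000 × 0.926 = 0.07343
  31: 1 × 59.8/1000 × 0.920 = 0.05502
  32: 1 × 59.6/1000 × 0.917 = 0.05465
  33: 1 × 48.9/1000 × 0.899 = 0.04396
Sum = 0.56129
NRR = 0.484 × 0.56129 = 0.27166

0.272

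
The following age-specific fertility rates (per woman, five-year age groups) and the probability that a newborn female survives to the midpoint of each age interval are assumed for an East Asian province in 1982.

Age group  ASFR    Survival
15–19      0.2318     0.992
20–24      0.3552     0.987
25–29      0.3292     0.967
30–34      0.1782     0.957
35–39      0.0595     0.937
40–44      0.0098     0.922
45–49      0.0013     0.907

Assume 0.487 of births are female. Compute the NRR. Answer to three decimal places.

2.765

Proportion female at birth = 0.487.
Weighting each age-specific rate by interval width and survival:
  15–19: 5 × 0.2318 × 0.992 = 1.14973
  20–24: 5 × 0.3552 × 0.987 = 1.75291
  25–29: 5 × 0.3292 × 0.967 = 1.59168
  30–34: 5 × 0.1782 × 0.957 = 0.85269
  35–39: 5 × 0.0595 × 0.937 = 0.27876
  40–44: 5 × 0.0098 × 0.922 = 0.04518
  45–49: 5 × 0.0013 × 0.907 = 0.00590
Sum = 5.67685
NRR = 0.487 × 5.67685 = 2.76463
With NRR above 1 the population is above replacement fertility.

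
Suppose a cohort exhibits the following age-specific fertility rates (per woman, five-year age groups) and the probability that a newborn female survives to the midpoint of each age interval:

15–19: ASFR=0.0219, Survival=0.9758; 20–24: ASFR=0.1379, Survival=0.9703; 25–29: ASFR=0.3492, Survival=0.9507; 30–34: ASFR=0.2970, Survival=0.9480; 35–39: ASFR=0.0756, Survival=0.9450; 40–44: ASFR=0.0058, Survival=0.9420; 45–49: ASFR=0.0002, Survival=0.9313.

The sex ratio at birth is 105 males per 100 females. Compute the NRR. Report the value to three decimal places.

Proportion female at birth = 100 / (100 + 105) = 0.48780.
Weighting each age-specific rate by interval width and survival:
  15–19: 5 × 0.0219 × 0.9758 = 0.10685
  20–24: 5 × 0.1379 × 0.9703 = 0.66902
  25–29: 5 × 0.3492 × 0.9507 = 1.65992
  30–34: 5 × 0.2970 × 0.9480 = 1.40778
  35–39: 5 × 0.0756 × 0.9450 = 0.35721
  40–44: 5 × 0.0058 × 0.9420 = 0.02732
  45–49: 5 × 0.0002 × 0.9313 = 0.00093
Sum = 4.22903
NRR = 0.48780 × 4.22903 = 2.06292

2.063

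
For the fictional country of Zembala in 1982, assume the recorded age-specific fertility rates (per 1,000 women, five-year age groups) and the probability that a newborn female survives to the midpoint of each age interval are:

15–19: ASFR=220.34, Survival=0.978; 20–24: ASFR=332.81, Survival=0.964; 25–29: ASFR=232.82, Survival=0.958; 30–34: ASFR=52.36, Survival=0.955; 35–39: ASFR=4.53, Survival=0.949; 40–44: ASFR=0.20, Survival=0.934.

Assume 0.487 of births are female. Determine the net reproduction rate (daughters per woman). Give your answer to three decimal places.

1.982

Proportion female at birth = 0.487.
Survival-weighted fertility by age (5·fₓ·Sₓ):
  15–19: 5 × 220.34/1000 × 0.978 = 1.07746
  20–24: 5 × 332.81/1000 × 0.964 = 1.60414
  25–29: 5 × 232.82/1000 × 0.958 = 1.11521
  30–34: 5 × 52.36/1000 × 0.955 = 0.25002
  35–39: 5 × 4.53/1000 × 0.949 = 0.02149
  40–44: 5 × 0.20/1000 × 0.934 = 0.00093
Sum = 4.06925
NRR = 0.487 × 4.06925 = 1.98172
With NRR above 1 the population is above replacement fertility.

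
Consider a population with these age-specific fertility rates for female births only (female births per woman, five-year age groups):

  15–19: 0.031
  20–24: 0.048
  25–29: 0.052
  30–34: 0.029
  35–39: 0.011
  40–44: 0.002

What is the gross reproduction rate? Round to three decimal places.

Sum of female ASFRs = 0.031 + 0.048 + 0.052 + 0.029 + 0.011 + 0.002 = 0.173
GRR = 5 × 0.173 = 0.865

0.865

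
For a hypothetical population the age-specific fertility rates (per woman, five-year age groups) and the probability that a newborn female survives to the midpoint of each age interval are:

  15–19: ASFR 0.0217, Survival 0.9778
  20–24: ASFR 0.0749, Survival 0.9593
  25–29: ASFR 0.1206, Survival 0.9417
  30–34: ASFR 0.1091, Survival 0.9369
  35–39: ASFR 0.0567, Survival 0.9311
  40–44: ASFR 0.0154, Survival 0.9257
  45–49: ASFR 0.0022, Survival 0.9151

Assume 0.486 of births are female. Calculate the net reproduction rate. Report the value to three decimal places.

Proportion female at birth = 0.486.
Per-age-group product (5 × ASFR × survival probability):
  15–19: 5 × 0.0217 × 0.9778 = 0.10609
  20–24: 5 × 0.0749 × 0.9593 = 0.35926
  25–29: 5 × 0.1206 × 0.9417 = 0.56785
  30–34: 5 × 0.1091 × 0.9369 = 0.51108
  35–39: 5 × 0.0567 × 0.9311 = 0.26397
  40–44: 5 × 0.0154 × 0.9257 = 0.07128
  45–49: 5 × 0.0022 × 0.9151 = 0.01007
Sum = 1.88960
NRR = 0.486 × 1.88960 = 0.91835
With NRR below 1 the population is below replacement fertility.

0.918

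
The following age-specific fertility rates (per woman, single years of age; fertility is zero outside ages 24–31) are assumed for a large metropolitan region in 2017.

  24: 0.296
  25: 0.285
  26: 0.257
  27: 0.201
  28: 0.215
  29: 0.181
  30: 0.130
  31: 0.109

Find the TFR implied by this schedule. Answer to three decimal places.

1.674

Sum of ASFRs = 0.296 + 0.285 + 0.257 + 0.201 + 0.215 + 0.181 + 0.130 + 0.109 = 1.674
TFR = 1.674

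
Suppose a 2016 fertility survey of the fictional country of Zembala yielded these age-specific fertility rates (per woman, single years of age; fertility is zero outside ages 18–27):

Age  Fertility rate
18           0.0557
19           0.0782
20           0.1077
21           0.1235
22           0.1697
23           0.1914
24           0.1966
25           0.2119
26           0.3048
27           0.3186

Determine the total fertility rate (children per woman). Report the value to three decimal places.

1.758

Sum of ASFRs = 0.0557 + 0.0782 + 0.1077 + 0.1235 + 0.1697 + 0.1914 + 0.1966 + 0.2119 + 0.3048 + 0.3186 = 1.7581
TFR = 1.7581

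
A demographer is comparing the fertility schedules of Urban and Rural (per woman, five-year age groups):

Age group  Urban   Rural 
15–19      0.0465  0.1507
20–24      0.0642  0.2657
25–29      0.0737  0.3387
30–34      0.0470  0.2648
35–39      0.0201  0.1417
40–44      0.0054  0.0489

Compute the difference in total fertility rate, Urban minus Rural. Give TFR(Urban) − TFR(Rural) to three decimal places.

Urban:
  Sum of ASFRs = 0.0465 + 0.0642 + 0.0737 + 0.0470 + 0.0201 + 0.0054 = 0.2569
  TFR = 5 × 0.2569 = 1.2845
Rural:
  Sum of ASFRs = 0.1507 + 0.2657 + 0.3387 + 0.2648 + 0.1417 + 0.0489 = 1.2105
  TFR = 5 × 1.2105 = 6.0525
Difference = 1.2845 − 6.0525 = -4.768

-4.768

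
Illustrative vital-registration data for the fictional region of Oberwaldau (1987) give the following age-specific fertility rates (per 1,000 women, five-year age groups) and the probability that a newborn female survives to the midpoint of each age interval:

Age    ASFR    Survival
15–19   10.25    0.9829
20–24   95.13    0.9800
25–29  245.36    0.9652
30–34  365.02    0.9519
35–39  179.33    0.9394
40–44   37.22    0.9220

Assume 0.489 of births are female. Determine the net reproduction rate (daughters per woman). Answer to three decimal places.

Proportion female at birth = 0.489.
Weighting each age-specific rate by interval width and survival:
  15–19: 5 × 10.25/1000 × 0.9829 = 0.05037
  20–24: 5 × 95.13/1000 × 0.9800 = 0.46614
  25–29: 5 × 245.36/1000 × 0.9652 = 1.18411
  30–34: 5 × 365.02/1000 × 0.9519 = 1.73731
  35–39: 5 × 179.33/1000 × 0.9394 = 0.84231
  40–44: 5 × 37.22/1000 × 0.9220 = 0.17158
Sum = 4.45182
NRR = 0.489 × 4.45182 = 2.17694
An NRR exceeding 1 indicates intrinsic growth under these rates.

2.177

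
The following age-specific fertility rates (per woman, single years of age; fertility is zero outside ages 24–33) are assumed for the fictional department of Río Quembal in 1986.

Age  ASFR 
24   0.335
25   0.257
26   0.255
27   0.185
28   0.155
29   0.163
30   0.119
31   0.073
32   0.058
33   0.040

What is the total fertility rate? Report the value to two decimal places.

Sum of ASFRs = 0.335 + 0.257 + 0.255 + 0.185 + 0.155 + 0.163 + 0.119 + 0.073 + 0.058 + 0.040 = 1.640
TFR = 1.64

1.64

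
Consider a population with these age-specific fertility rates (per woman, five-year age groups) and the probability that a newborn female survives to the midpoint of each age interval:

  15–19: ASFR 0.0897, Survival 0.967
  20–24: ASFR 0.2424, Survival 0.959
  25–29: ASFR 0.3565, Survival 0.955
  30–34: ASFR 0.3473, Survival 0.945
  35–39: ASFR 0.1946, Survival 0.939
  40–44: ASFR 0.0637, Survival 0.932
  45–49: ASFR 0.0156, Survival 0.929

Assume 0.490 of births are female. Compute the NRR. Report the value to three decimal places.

3.049

Proportion female at birth = 0.490.
Per-age-group product (5 × ASFR × survival probability):
  15–19: 5 × 0.0897 × 0.967 = 0.43370
  20–24: 5 × 0.2424 × 0.959 = 1.16231
  25–29: 5 × 0.3565 × 0.955 = 1.70229
  30–34: 5 × 0.3473 × 0.945 = 1.64099
  35–39: 5 × 0.1946 × 0.939 = 0.91365
  40–44: 5 × 0.0637 × 0.932 = 0.29684
  45–49: 5 × 0.0156 × 0.929 = 0.07246
Sum = 6.22224
NRR = 0.490 × 6.22224 = 3.04890
An NRR exceeding 1 indicates intrinsic growth under these rates.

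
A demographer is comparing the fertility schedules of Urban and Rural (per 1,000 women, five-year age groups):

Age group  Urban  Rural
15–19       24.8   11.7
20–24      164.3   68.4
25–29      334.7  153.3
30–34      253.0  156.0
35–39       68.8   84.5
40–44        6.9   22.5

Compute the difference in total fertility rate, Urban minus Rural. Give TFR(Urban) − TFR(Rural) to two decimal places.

Urban:
  Sum of ASFRs = 24.8 + 164.3 + 334.7 + 253.0 + 68.8 + 6.9 = 852.5
  TFR = 5 × 852.5 / 1000 = 4.2625
Rural:
  Sum of ASFRs = 11.7 + 68.4 + 153.3 + 156.0 + 84.5 + 22.5 = 496.4
  TFR = 5 × 496.4 / 1000 = 2.482
Difference = 4.2625 − 2.482 = 1.7805

1.78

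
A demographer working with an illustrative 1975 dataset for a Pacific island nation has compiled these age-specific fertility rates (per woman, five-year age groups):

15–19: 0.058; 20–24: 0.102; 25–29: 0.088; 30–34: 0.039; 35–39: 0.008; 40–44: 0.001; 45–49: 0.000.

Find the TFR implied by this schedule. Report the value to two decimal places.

Sum of ASFRs = 0.058 + 0.102 + 0.088 + 0.039 + 0.008 + 0.001 + 0.000 = 0.296
TFR = 5 × 0.296 = 1.48

1.48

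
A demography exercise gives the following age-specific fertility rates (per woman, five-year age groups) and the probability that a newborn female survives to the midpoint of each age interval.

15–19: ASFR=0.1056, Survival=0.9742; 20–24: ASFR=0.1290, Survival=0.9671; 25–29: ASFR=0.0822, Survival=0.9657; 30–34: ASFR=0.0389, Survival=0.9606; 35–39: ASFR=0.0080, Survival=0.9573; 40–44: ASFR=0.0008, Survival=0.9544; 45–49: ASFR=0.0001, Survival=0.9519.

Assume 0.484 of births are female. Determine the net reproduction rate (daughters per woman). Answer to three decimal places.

Proportion female at birth = 0.484.
Per-age-group product (5 × ASFR × survival probability):
  15–19: 5 × 0.1056 × 0.9742 = 0.51438
  20–24: 5 × 0.1290 × 0.9671 = 0.62378
  25–29: 5 × 0.0822 × 0.9657 = 0.39690
  30–34: 5 × 0.0389 × 0.9606 = 0.18684
  35–39: 5 × 0.0080 × 0.9573 = 0.03829
  40–44: 5 × 0.0008 × 0.9544 = 0.00382
  45–49: 5 × 0.0001 × 0.9519 = 0.00048
Sum = 1.76449
NRR = 0.484 × 1.76449 = 0.85401

0.854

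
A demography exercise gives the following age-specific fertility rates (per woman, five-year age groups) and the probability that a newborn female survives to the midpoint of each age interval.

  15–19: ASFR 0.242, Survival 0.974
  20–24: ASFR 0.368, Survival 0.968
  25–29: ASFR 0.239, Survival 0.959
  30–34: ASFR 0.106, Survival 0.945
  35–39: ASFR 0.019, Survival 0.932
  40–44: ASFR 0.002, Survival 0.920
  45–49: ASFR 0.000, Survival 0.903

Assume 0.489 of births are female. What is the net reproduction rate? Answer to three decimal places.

2.300

Proportion female at birth = 0.489.
Survival-weighted fertility by age (5·fₓ·Sₓ):
  15–19: 5 × 0.242 × 0.974 = 1.17854
  20–24: 5 × 0.368 × 0.968 = 1.78112
  25–29: 5 × 0.239 × 0.959 = 1.14601
  30–34: 5 × 0.106 × 0.945 = 0.50085
  35–39: 5 × 0.019 × 0.932 = 0.08854
  40–44: 5 × 0.002 × 0.920 = 0.00920
  45–49: 5 × 0.000 × 0.903 = 0.00000
Sum = 4.70426
NRR = 0.489 × 4.70426 = 2.30038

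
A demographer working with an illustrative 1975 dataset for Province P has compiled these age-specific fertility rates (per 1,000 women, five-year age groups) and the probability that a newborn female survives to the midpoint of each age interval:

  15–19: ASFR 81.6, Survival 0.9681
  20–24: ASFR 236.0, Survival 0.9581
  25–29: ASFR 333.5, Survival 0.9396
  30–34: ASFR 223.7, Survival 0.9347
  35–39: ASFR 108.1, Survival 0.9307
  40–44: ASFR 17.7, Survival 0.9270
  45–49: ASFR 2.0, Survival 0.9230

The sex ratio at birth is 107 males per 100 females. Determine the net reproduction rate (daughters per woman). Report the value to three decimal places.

2.286

Proportion female at birth = 100 / (100 + 107) = 0.48309.
Weighting each age-specific rate by interval width and survival:
  15–19: 5 × 81.6/1000 × 0.9681 = 0.39498
  20–24: 5 × 236.0/1000 × 0.9581 = 1.13056
  25–29: 5 × 333.5/1000 × 0.9396 = 1.56678
  30–34: 5 × 223.7/1000 × 0.9347 = 1.04546
  35–39: 5 × 108.1/1000 × 0.9307 = 0.50304
  40–44: 5 × 17.7/1000 × 0.9270 = 0.08204
  45–49: 5 × 2.0/1000 × 0.9230 = 0.00923
Sum = 4.73209
NRR = 0.48309 × 4.73209 = 2.28603
With NRR above 1 the population is above replacement fertility.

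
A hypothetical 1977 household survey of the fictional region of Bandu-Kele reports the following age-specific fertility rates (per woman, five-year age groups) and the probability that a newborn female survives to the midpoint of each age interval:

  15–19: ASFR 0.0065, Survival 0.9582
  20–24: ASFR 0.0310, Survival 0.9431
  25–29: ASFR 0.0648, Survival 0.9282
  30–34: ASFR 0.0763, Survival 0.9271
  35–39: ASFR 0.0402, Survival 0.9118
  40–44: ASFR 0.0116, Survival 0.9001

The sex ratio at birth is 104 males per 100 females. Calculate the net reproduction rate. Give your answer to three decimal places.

0.523

Proportion female at birth = 100 / (100 + 104) = 0.49020.
Weighting each age-specific rate by interval width and survival:
  15–19: 5 × 0.0065 × 0.9582 = 0.03114
  20–24: 5 × 0.0310 × 0.9431 = 0.14618
  25–29: 5 × 0.0648 × 0.9282 = 0.30074
  30–34: 5 × 0.0763 × 0.9271 = 0.35369
  35–39: 5 × 0.0402 × 0.9118 = 0.18327
  40–44: 5 × 0.0116 × 0.9001 = 0.05221
Sum = 1.06723
NRR = 0.49020 × 1.06723 = 0.52316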